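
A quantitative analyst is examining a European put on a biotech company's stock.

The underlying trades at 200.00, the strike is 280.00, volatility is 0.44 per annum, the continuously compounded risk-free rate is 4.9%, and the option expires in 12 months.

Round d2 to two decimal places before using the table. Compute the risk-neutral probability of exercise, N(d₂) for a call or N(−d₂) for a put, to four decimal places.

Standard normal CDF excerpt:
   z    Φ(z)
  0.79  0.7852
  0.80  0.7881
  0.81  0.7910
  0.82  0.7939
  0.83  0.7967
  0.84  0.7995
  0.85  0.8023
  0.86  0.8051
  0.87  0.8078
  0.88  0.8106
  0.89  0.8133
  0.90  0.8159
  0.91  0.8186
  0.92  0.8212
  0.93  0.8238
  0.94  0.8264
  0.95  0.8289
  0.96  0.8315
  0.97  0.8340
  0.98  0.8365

0.8078

σ√T = 0.44·√1 = 0.4400
d₁ = [ln(200/280) + (0.049 + 0.44²/2)·1] / 0.4400 = [-0.3365 + 0.1458] / 0.4400 = -0.4333 which rounds to -0.43
d₂ = d₁ − σ√T = -0.4333 − 0.4400 = -0.8733 which rounds to -0.87
Risk-neutral Pr[S_T < K] = N(−d₂) = N(0.87) = 0.8078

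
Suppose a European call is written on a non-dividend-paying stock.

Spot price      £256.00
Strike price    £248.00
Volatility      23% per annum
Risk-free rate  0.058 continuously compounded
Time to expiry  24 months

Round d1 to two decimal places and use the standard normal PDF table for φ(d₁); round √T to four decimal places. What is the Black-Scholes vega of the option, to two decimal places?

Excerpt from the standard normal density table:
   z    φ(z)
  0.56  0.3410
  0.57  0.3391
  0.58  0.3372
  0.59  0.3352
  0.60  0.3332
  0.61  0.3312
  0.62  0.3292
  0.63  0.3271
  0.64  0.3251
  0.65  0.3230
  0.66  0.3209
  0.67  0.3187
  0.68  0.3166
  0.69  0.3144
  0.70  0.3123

σ√T = 0.23 × 1.4142 = 0.3253
ln(S/K) + (r + σ²/2)T = ln(256/248) + (0.058 + 0.23²/2)·2 = 0.0317 + 0.1689 = 0.2006
d₁ = 0.2006 / 0.3253 = 0.6169 ≈ 0.62
√T = √2 = 1.4142
φ(d₁) = φ(0.62) = 0.3292
vega = S·φ(d₁)·√T = 256·0.3292·1.4142 = 119.1820
(The put has the same vega.)

119.18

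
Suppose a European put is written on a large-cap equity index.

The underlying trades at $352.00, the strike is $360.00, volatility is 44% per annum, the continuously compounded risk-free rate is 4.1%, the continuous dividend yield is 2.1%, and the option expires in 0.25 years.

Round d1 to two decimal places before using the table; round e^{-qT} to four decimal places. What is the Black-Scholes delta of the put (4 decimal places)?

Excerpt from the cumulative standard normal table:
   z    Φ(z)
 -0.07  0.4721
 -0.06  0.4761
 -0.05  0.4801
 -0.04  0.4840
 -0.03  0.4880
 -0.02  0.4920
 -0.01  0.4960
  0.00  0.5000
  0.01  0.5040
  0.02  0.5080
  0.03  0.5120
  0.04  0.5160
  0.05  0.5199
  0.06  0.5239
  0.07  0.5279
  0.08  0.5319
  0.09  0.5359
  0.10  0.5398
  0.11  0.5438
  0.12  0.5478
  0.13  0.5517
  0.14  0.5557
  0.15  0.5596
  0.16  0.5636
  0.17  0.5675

T = 0.25;  σ√T = 0.2200
d₁ = [ln(352/360) + (0.041 − 0.021 + 0.44²/2)·0.25] / 0.2200 = [-0.0225 + 0.0292] / 0.2200 = 0.0306 → 0.03
N(d₁) = N(0.03) = 0.5120
Δ_put = e^(−qT)·(N(d₁) − 1) = 0.9948·(0.5120 − 1) = -0.4855

-0.4855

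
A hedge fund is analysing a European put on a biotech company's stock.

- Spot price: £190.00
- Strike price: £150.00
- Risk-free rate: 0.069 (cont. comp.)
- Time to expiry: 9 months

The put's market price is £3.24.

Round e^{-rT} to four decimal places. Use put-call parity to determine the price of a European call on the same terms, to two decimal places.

e^(−rT) = e^(−0.069·0.75) = 0.9496
Put-call parity: C − P = S − K·e^(−rT) = 190 − 150·0.9496 = 190 − 142.4400 = 47.5600
C = P + (C − P) = 3.24 + (47.5600) = 50.8000

£50.80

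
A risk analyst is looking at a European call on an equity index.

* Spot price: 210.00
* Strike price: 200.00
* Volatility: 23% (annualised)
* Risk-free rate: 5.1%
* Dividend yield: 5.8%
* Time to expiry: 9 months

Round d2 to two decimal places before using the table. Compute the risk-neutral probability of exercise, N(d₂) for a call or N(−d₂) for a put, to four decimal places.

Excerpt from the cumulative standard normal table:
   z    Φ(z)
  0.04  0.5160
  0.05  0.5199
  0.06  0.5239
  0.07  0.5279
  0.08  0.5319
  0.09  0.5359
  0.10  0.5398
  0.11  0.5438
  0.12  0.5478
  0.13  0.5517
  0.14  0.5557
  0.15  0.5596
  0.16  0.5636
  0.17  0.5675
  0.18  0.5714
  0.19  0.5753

0.5478

T = 0.75;  σ√T = 0.1992
ln(S/K) + (r − q + σ²/2)T = ln(210/200) + (0.051 − 0.058 + 0.23²/2)·0.75 = 0.0488 + 0.0146 = 0.0634
d₁ = 0.0634 / 0.1992 = 0.3182 which rounds to 0.32
d₂ = d₁ − σ√T = 0.3182 − 0.1992 = 0.1190 which rounds to 0.12
Pr(exercise) under Q = N(d₂) = 0.5478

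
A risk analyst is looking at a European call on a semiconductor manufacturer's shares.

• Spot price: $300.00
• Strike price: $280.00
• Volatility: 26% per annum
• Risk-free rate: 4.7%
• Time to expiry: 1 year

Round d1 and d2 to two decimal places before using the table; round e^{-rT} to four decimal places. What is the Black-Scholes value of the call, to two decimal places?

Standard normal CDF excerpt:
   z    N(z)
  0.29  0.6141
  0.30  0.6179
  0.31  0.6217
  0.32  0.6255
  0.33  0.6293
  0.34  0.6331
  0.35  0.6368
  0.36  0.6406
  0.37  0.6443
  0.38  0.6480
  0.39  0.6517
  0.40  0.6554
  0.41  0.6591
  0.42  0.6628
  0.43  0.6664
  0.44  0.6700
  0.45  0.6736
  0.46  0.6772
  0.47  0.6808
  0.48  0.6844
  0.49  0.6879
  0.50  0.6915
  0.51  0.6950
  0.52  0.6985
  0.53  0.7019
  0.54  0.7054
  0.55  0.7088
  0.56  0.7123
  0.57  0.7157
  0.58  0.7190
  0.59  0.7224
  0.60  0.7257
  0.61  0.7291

$48.60

σ√T = 0.26 × 1.0000 = 0.2600
d₁ = [ln(300/280) + (0.047 + ½·0.26²)·1] / (σ√T) = (0.0690 + 0.0808) / 0.2600 = 0.5761 which rounds to 0.58
d₂ = 0.5761 − 0.2600 = 0.3161 which rounds to 0.32
exp(−rT) = exp(−0.047·1) = 0.9541
N(d₁) = N(0.58) = 0.7190;  N(d₂) = N(0.32) = 0.6255
C = 300·0.7190 − 280·0.9541·0.6255 = 215.7000 − 167.1011 = 48.5989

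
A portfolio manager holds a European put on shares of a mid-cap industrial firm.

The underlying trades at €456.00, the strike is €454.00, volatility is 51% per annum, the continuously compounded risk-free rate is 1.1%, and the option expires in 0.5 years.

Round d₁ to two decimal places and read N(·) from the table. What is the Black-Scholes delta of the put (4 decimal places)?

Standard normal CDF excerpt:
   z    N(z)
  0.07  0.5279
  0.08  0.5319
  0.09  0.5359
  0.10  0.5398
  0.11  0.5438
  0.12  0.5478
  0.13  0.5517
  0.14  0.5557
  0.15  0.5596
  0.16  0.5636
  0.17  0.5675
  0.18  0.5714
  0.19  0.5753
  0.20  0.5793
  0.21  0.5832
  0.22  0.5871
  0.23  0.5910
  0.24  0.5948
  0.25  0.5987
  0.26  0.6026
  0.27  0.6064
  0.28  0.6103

-0.4168

T = 0.5;  σ√T = 0.3606
d₁ = [ln(456/454) + (0.011 + 0.51²/2)·0.5] / 0.3606 = [0.0044 + 0.0705] / 0.3606 = 0.2078 ≈ 0.21
N(d₁) = N(0.21) = 0.5832
Δ_put = N(d₁) − 1 = 0.5832 − 1 = -0.4168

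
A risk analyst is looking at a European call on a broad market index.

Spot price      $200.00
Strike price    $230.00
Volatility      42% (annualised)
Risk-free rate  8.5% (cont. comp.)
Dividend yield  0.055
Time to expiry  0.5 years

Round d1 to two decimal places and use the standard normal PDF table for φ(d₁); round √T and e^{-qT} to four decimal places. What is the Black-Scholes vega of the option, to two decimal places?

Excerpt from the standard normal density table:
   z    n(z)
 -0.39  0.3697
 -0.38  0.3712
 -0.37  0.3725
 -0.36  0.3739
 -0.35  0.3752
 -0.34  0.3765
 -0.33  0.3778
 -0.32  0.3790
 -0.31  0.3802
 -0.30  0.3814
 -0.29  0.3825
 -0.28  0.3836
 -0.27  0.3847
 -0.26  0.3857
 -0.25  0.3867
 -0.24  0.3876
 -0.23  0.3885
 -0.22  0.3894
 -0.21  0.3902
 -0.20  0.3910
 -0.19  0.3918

52.93

T = 0.5;  σ√T = 0.2970
d₁ = [ln(200/230) + (0.085 − 0.055 + ½·0.42²)·0.5] / (σ√T) = (-0.1398 + 0.0591) / 0.2970 = -0.2716 ⇒ -0.27
√T = √0.5 = 0.7071
φ(d₁) = φ(-0.27) = 0.3847
e^(−qT) = e^(−0.055·0.5) = 0.9729
vega = S·e^(−qT)·φ(d₁)·√T = 200·0.9729·0.3847·0.7071 = 52.9299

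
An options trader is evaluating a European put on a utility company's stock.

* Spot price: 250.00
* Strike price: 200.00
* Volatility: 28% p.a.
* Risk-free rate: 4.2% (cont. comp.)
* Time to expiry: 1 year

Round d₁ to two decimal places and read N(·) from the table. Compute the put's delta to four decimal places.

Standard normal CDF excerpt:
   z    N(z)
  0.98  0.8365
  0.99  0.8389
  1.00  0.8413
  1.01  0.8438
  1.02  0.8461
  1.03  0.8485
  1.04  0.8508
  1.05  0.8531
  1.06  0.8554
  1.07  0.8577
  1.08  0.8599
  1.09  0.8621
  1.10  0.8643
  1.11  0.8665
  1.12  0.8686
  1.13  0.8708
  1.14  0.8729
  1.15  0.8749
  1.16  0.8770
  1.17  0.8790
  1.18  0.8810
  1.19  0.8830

-0.1379

T = 1;  σ√T = 0.2800
ln(S/K) + (r + σ²/2)T = ln(250/200) + (0.042 + 0.28²/2)·1 = 0.2231 + 0.0812 = 0.3043
d₁ = 0.3043 / 0.2800 = 1.0869 which rounds to 1.09
N(d₁) = N(1.09) = 0.8621
Δ_put = N(d₁) − 1 = 0.8621 − 1 = -0.1379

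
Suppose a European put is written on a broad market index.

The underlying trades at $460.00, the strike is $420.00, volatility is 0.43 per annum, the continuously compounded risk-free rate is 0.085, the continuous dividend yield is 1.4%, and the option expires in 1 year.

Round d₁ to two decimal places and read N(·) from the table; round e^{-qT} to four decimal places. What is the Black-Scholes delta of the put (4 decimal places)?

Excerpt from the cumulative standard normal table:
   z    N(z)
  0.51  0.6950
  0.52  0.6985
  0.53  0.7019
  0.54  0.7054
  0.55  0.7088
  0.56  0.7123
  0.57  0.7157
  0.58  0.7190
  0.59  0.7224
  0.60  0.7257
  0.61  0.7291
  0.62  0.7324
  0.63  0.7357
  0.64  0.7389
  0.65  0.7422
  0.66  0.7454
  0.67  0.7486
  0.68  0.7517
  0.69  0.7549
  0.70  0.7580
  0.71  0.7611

σ√T = 0.43 × 1.0000 = 0.4300
d₁ = [ln(460/420) + (0.085 − 0.014 + 0.43²/2)·1] / 0.4300 = [0.0910 + 0.1634] / 0.4300 = 0.5917 ≈ 0.59
N(d₁) = N(0.59) = 0.7224
Δ_put = exp(−qT)·(N(d₁) − 1) = 0.9861·(0.7224 − 1) = -0.2737

-0.2737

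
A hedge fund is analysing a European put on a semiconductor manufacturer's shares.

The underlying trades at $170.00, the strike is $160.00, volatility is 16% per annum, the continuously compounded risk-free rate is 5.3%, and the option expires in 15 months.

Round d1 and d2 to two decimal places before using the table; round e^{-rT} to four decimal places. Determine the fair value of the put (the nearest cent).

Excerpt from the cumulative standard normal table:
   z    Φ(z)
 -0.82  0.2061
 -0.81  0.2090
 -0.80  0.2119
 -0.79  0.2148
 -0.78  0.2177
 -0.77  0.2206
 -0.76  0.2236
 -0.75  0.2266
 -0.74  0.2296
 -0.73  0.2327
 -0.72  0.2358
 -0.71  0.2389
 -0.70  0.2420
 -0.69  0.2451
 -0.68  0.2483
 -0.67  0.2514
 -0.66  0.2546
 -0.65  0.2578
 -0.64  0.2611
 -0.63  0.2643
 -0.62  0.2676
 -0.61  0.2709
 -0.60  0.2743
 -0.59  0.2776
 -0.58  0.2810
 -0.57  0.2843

σ√T = 0.16 × 1.1180 = 0.1789
ln(S/K) + (r + σ²/2)T = ln(170/160) + (0.053 + 0.16²/2)·1.25 = 0.0606 + 0.0822 = 0.1429
d₁ = 0.1429 / 0.1789 = 0.7987 ≈ 0.80
d₂ = d₁ − σ√T = 0.7987 − 0.1789 = 0.6198 ≈ 0.62
exp(−rT) = exp(−0.053·1.25) = 0.9359
P = 160·0.9359·N(-0.62) − 170·N(-0.80) = 160·0.9359·0.2676 − 170·0.2119 = 40.0715 − 36.0230 = 4.0485

$4.05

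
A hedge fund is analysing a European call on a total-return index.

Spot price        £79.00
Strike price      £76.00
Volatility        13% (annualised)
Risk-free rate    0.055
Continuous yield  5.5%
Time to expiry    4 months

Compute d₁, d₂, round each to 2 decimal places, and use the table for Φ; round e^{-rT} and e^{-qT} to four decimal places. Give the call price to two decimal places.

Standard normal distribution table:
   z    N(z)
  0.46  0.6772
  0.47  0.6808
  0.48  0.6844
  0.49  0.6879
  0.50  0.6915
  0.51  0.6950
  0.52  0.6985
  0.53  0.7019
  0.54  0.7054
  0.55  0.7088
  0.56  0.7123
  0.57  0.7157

T = 0.3333;  σ√T = 0.0751
ln(S/K) + (r − q + σ²/2)T = ln(79/76) + (0.055 − 0.055 + 0.13²/2)·0.3333 = 0.0387 + 0.0028 = 0.0415
d₁ = 0.0415 / 0.0751 = 0.5533 ⇒ 0.55
d₂ = d₁ − σ√T = 0.5533 − 0.0751 = 0.4783 ⇒ 0.48
e^(−qT) = e^(−0.055·0.3333) = 0.9818;  e^(−rT) = e^(−0.055·0.3333) = 0.9818
C = 79·0.9818·N(0.55) − 76·0.9818·N(0.48) = 79·0.9818·0.7088 − 76·0.9818·0.6844 = 54.9761 − 51.0677 = 3.9083

£3.91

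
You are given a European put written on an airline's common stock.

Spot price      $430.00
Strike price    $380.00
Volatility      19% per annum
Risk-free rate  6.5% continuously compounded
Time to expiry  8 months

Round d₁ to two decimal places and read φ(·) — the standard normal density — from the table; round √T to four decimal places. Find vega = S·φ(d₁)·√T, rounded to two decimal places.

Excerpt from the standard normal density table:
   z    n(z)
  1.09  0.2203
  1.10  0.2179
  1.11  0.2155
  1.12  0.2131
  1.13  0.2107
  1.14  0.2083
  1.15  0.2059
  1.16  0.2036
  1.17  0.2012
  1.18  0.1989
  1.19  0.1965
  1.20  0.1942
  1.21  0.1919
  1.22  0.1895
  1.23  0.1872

72.29

σ√T = 0.19·√0.6667 = 0.1551
d₁ = [ln(430/380) + (0.065 + 0.19²/2)·0.6667] / 0.1551 = [0.1236 + 0.0554] / 0.1551 = 1.1537 which rounds to 1.15
√T = √0.6667 = 0.8165
φ(d₁) = φ(1.15) = 0.2059
vega = S·φ(d₁)·√T = 430·0.2059·0.8165 = 72.2905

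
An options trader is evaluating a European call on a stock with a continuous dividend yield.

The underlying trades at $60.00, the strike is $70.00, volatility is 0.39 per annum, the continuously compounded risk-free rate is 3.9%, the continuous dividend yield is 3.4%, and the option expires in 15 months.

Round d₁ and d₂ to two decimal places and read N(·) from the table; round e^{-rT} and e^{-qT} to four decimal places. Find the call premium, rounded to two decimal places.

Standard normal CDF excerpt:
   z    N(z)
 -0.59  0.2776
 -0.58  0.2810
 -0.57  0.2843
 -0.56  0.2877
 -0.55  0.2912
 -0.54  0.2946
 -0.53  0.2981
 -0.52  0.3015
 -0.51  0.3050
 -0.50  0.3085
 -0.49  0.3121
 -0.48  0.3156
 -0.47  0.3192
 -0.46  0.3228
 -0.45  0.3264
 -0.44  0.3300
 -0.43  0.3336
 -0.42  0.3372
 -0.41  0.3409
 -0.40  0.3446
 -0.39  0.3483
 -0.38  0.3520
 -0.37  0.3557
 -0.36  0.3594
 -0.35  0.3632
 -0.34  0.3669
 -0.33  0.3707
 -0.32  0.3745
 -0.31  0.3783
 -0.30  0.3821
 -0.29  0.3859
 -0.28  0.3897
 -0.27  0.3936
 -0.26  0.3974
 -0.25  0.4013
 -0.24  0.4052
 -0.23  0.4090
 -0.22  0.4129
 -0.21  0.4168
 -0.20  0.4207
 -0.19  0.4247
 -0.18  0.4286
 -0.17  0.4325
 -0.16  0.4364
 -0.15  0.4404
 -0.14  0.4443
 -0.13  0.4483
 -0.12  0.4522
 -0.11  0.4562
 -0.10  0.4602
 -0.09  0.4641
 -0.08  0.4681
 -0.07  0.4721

σ√T = 0.39 × 1.1180 = 0.4360
ln(S/K) + (r − q + σ²/2)T = ln(60/70) + (0.039 − 0.034 + 0.39²/2)·1.25 = -0.1542 + 0.1013 = -0.0528
d₁ = -0.0528 / 0.4360 = -0.1212 ⇒ -0.12
d₂ = d₁ − σ√T = -0.1212 − 0.4360 = -0.5572 ⇒ -0.56
e^(−qT) = e^(−0.034·1.25) = 0.9584;  e^(−rT) = e^(−0.039·1.25) = 0.9524
C = 60·0.9584·N(-0.12) − 70·0.9524·N(-0.56) = 60·0.9584·0.4522 − 70·0.9524·0.2877 = 26.0033 − 19.1804 = 6.8229

$6.82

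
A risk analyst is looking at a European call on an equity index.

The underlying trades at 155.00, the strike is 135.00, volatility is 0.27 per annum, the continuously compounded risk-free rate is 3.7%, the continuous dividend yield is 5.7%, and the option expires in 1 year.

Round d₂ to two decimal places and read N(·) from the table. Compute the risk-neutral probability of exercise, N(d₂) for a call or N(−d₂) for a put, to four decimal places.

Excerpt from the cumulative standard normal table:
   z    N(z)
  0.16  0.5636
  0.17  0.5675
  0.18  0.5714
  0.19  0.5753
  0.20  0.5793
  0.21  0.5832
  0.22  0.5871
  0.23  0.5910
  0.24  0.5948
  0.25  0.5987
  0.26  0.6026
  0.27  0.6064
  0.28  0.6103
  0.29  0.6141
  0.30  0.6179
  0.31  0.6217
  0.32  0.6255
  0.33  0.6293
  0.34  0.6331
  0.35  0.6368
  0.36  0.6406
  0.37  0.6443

σ√T = 0.27 × 1.0000 = 0.2700
d₁ = [ln(155/135) + (0.037 − 0.057 + ½·0.27²)·1] / (σ√T) = (0.1382 + 0.0164) / 0.2700 = 0.5726 → 0.57
d₂ = 0.5726 − 0.2700 = 0.3026 → 0.30
Pr(exercise) under Q = N(d₂) = 0.6179

0.6179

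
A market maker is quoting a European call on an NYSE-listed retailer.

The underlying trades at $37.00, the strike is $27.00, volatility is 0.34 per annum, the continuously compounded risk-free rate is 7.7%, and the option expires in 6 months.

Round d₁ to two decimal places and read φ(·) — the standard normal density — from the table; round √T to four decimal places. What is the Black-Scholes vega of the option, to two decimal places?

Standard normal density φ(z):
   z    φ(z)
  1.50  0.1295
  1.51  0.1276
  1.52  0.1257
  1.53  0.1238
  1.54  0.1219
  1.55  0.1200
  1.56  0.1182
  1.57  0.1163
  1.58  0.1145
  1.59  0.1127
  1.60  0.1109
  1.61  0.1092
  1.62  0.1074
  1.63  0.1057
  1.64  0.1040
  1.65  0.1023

2.95

σ√T = 0.34 × 0.7071 = 0.2404
d₁ = [ln(37/27) + (0.077 + 0.34²/2)·0.5] / 0.2404 = [0.3151 + 0.0674] / 0.2404 = 1.5909 → 1.59
√T = √0.5 = 0.7071
φ(d₁) = φ(1.59) = 0.1127
vega = S·φ(d₁)·√T = 37·0.1127·0.7071 = 2.9485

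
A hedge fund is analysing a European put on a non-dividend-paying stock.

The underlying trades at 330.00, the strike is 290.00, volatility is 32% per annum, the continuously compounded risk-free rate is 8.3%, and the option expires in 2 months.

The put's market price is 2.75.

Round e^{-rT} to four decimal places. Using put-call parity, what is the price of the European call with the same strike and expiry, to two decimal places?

46.72

exp(−rT) = exp(−0.083·0.1667) = 0.9863
Put-call parity: C − P = S − K·e^(−rT) = 330 − 290·0.9863 = 330 − 286.0270 = 43.9730
C = P + (C − P) = 2.75 + (43.9730) = 46.7230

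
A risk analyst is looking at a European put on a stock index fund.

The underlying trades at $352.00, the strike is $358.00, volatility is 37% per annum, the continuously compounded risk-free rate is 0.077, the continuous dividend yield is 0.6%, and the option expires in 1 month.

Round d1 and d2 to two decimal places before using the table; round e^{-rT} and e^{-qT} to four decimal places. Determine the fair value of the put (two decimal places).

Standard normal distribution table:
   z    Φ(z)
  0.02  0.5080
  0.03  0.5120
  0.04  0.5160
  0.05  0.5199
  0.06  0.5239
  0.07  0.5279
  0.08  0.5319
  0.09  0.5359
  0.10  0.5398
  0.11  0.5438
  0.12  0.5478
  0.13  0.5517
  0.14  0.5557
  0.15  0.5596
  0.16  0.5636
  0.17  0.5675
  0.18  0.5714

$17.56

σ√T = 0.37·√0.08333 = 0.1068
d₁ = [ln(352/358) + (0.077 − 0.006 + 0.37²/2)·0.08333] / 0.1068 = [-0.0169 + 0.0116] / 0.1068 = -0.0494 which rounds to -0.05
d₂ = d₁ − σ√T = -0.0494 − 0.1068 = -0.1563 which rounds to -0.16
exp(−qT) = exp(−0.006·0.08333) = 0.9995;  exp(−rT) = exp(−0.077·0.08333) = 0.9936
P = 358·0.9936·N(0.16) − 352·0.9995·N(0.05) = 358·0.9936·0.5636 − 352·0.9995·0.5199 = 200.4775 − 182.9133 = 17.5642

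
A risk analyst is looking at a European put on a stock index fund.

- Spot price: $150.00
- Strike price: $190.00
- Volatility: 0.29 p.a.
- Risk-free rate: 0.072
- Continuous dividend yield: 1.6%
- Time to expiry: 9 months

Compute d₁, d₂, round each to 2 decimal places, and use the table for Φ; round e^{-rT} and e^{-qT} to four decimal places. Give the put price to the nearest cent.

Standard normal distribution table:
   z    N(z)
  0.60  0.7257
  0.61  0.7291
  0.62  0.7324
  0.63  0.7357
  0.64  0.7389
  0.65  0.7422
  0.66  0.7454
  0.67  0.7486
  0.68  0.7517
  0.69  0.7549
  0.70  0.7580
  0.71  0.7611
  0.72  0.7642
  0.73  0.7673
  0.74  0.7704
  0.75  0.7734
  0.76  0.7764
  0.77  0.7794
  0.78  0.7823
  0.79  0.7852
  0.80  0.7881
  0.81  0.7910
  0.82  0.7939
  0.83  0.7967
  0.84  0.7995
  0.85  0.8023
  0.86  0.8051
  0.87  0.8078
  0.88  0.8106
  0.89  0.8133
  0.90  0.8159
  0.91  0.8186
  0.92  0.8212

T = 0.75;  σ√T = 0.2511
d₁ = [ln(150/190) + (0.072 − 0.016 + ½·0.29²)·0.75] / (σ√T) = (-0.2364 + 0.0735) / 0.2511 = -0.6484 which rounds to -0.65
d₂ = -0.6484 − 0.2511 = -0.8996 which rounds to -0.90
e^(−qT) = e^(−0.016·0.75) = 0.9881;  e^(−rT) = e^(−0.072·0.75) = 0.9474
P = 190·0.9474·N(0.90) − 150·0.9881·N(0.65) = 190·0.9474·0.8159 − 150·0.9881·0.7422 = 146.8669 − 110.0052 = 36.8617

$36.86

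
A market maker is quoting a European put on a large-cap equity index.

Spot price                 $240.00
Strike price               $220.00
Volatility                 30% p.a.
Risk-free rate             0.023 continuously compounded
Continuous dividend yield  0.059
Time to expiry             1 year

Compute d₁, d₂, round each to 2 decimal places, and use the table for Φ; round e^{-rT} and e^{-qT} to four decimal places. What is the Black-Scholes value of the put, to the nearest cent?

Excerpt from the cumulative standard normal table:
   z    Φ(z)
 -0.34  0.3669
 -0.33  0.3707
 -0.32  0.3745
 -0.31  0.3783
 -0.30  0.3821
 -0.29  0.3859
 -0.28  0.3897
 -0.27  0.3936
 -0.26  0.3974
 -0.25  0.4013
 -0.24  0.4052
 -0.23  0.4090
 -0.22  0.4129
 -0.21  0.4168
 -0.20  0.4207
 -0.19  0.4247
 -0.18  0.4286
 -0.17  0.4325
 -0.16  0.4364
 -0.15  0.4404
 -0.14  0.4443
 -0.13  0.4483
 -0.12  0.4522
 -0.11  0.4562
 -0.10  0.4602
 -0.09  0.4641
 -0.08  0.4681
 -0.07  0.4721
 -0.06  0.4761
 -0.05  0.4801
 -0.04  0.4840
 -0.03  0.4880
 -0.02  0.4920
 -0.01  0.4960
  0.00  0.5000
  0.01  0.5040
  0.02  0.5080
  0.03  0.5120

σ√T = 0.3 × 1.0000 = 0.3000
d₁ = [ln(240/220) + (0.023 − 0.059 + 0.3²/2)·1] / 0.3000 = [0.0870 + 0.0090] / 0.3000 = 0.3200 ⇒ 0.32
d₂ = d₁ − σ√T = 0.3200 − 0.3000 = 0.0200 ⇒ 0.02
e^(−qT) = e^(−0.059·1) = 0.9427;  e^(−rT) = e^(−0.023·1) = 0.9773
N(−d₂) = N(-0.02) = 0.4920;  N(−d₁) = N(-0.32) = 0.3745
P = 220·0.9773·0.4920 − 240·0.9427·0.3745 = 105.7830 − 84.7299 = 21.0531

$21.05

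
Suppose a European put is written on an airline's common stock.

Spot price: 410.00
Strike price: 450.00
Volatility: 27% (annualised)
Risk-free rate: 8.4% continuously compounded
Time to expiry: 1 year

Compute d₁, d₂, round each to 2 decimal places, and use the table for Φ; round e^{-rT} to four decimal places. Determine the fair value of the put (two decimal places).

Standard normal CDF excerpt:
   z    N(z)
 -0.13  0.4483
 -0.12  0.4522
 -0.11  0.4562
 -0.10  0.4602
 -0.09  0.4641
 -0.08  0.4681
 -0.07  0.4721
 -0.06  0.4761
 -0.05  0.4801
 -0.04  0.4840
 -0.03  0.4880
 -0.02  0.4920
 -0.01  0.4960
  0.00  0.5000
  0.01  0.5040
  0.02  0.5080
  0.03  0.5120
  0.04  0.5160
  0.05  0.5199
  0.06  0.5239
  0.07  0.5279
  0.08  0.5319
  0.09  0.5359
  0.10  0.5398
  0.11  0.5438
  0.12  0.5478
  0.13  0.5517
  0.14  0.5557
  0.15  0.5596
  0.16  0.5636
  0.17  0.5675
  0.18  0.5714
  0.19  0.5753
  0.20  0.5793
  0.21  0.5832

46.11

σ√T = 0.27·√1 = 0.2700
ln(S/K) + (r + σ²/2)T = ln(410/450) + (0.084 + 0.27²/2)·1 = -0.0931 + 0.1205 = 0.0274
d₁ = 0.0274 / 0.2700 = 0.1013 which rounds to 0.10
d₂ = d₁ − σ√T = 0.1013 − 0.2700 = -0.1687 which rounds to -0.17
e^(−rT) = e^(−0.084·1) = 0.9194
N(−d₂) = N(0.17) = 0.5675;  N(−d₁) = N(-0.10) = 0.4602
P = 450·0.9194·0.5675 − 410·0.4602 = 234.7918 − 188.6820 = 46.1098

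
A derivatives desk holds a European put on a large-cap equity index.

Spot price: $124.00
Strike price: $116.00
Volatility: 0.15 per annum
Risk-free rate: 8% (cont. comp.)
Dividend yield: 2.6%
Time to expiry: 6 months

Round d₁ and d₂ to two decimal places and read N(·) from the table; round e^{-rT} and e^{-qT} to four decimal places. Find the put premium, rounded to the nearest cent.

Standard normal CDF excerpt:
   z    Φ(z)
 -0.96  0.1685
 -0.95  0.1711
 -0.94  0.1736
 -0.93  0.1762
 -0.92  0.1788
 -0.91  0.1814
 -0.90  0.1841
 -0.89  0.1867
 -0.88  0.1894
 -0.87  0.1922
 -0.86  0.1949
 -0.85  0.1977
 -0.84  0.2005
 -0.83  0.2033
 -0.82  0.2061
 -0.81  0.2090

$1.41

σ√T = 0.15 × 0.7071 = 0.1061
d₁ = [ln(124/116) + (0.08 − 0.026 + 0.15²/2)·0.5] / 0.1061 = [0.0667 + 0.0326] / 0.1061 = 0.9364 → 0.94
d₂ = d₁ − σ√T = 0.9364 − 0.1061 = 0.8303 → 0.83
e^(−qT) = e^(−0.026·0.5) = 0.9871;  e^(−rT) = e^(−0.08·0.5) = 0.9608
P = 116·0.9608·N(-0.83) − 124·0.9871·N(-0.94) = 116·0.9608·0.2033 − 124·0.9871·0.1736 = 22.6584 − 21.2487 = 1.4096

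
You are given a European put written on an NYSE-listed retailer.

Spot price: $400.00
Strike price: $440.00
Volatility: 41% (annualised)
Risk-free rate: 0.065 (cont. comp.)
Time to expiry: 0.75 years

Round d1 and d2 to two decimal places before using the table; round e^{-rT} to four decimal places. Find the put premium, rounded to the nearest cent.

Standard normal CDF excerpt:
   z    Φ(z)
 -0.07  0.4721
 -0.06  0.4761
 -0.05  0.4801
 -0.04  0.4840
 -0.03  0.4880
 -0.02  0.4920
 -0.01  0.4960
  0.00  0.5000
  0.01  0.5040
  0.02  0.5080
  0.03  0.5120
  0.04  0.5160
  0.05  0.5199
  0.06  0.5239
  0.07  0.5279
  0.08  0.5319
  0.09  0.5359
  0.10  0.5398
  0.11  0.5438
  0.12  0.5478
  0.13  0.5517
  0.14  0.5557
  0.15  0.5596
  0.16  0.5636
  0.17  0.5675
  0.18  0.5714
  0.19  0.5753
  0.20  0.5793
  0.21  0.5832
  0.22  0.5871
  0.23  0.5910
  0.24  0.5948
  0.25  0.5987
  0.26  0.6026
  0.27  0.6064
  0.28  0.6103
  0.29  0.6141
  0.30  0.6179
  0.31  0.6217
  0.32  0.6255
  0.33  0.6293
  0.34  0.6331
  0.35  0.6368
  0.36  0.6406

σ√T = 0.41 × 0.8660 = 0.3551
d₁ = [ln(400/440) + (0.065 + 0.41²/2)·0.75] / 0.3551 = [-0.0953 + 0.1118] / 0.3551 = 0.0464 which rounds to 0.05
d₂ = d₁ − σ√T = 0.0464 − 0.3551 = -0.3087 which rounds to -0.31
exp(−rT) = exp(−0.065·0.75) = 0.9524
N(−d₂) = N(0.31) = 0.6217;  N(−d₁) = N(-0.05) = 0.4801
P = 440·0.9524·0.6217 − 400·0.4801 = 260.5271 − 192.0400 = 68.4871

$68.49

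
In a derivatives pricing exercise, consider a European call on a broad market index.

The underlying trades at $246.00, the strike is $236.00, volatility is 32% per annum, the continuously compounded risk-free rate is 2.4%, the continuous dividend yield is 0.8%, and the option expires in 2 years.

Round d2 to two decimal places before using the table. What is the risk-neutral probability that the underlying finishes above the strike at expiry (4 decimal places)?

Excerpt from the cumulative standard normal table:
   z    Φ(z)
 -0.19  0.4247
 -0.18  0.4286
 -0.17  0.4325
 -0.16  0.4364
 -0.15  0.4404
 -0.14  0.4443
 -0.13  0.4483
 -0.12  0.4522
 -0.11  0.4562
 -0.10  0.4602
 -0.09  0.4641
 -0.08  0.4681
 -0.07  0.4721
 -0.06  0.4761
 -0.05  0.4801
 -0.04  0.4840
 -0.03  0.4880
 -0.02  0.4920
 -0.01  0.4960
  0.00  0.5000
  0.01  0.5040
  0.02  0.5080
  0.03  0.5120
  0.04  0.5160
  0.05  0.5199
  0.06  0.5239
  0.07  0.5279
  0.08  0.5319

0.4761

σ√T = 0.32·√2 = 0.4525
ln(S/K) + (r − q + σ²/2)T = ln(246/236) + (0.024 − 0.008 + 0.32²/2)·2 = 0.0415 + 0.1344 = 0.1759
d₁ = 0.1759 / 0.4525 = 0.3887 ⇒ 0.39
d₂ = d₁ − σ√T = 0.3887 − 0.4525 = -0.0639 ⇒ -0.06
Risk-neutral Pr[S_T > K] = N(d₂) = N(-0.06) = 0.4761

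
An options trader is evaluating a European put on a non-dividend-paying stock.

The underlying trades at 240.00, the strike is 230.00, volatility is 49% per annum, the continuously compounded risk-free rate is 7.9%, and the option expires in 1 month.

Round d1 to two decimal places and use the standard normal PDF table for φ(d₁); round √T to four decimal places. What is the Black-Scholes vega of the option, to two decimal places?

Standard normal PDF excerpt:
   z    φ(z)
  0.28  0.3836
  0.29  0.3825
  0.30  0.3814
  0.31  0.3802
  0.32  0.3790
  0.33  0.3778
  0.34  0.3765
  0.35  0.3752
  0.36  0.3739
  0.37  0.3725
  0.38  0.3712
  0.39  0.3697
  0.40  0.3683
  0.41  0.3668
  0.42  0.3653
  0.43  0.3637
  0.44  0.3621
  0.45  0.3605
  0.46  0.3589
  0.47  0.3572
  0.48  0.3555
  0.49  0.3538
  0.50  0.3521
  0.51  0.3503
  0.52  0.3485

T = 0.08333;  σ√T = 0.1415
d₁ = [ln(240/230) + (0.079 + ½·0.49²)·0.08333] / (σ√T) = (0.0426 + 0.0166) / 0.1415 = 0.4181 which rounds to 0.42
√T = √0.08333 = 0.2887
φ(d₁) = φ(0.42) = 0.3653
vega = S·φ(d₁)·√T = 240·0.3653·0.2887 = 25.3109
(Vega is the same for a European call and put with the same parameters.)

25.31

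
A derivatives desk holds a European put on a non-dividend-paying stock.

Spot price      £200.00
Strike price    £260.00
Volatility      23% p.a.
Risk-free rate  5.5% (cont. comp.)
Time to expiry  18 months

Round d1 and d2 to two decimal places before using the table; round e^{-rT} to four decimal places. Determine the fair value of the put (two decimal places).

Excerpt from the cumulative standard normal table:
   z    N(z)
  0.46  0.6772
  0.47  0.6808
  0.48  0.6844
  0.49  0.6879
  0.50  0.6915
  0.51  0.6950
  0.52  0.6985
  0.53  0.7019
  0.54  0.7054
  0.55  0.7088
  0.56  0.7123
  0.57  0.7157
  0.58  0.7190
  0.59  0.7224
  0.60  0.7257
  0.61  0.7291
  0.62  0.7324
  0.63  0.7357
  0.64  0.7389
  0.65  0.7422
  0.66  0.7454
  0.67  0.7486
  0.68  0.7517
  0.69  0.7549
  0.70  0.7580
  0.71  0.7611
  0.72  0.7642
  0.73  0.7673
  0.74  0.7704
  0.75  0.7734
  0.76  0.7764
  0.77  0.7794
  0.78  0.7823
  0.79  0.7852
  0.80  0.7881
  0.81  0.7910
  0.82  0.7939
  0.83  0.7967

σ√T = 0.23 × 1.2247 = 0.2817
ln(S/K) + (r + σ²/2)T = ln(200/260) + (0.055 + 0.23²/2)·1.5 = -0.2624 + 0.1222 = -0.1402
d₁ = -0.1402 / 0.2817 = -0.4977 ⇒ -0.50
d₂ = d₁ − σ√T = -0.4977 − 0.2817 = -0.7794 ⇒ -0.78
exp(−rT) = exp(−0.055·1.5) = 0.9208
N(−d₂) = N(0.78) = 0.7823;  N(−d₁) = N(0.50) = 0.6915
P = 260·0.9208·0.7823 − 200·0.6915 = 187.2889 − 138.3000 = 48.9889

£48.99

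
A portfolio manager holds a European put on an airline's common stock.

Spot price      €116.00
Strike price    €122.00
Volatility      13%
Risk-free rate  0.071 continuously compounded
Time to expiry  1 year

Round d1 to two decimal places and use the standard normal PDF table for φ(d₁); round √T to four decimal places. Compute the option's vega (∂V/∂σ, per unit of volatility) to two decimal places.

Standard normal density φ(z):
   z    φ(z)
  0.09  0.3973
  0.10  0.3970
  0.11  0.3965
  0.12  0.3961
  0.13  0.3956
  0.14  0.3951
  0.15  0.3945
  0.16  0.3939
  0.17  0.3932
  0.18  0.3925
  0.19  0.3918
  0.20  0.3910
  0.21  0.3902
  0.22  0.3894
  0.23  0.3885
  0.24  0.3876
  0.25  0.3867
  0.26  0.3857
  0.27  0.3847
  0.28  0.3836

45.17

T = 1;  σ√T = 0.1300
d₁ = [ln(116/122) + (0.071 + 0.13²/2)·1] / 0.1300 = [-0.0504 + 0.0794] / 0.1300 = 0.2232 ⇒ 0.22
√T = √1 = 1.0000
φ(d₁) = φ(0.22) = 0.3894
vega = S·φ(d₁)·√T = 116·0.3894·1.0000 = 45.1704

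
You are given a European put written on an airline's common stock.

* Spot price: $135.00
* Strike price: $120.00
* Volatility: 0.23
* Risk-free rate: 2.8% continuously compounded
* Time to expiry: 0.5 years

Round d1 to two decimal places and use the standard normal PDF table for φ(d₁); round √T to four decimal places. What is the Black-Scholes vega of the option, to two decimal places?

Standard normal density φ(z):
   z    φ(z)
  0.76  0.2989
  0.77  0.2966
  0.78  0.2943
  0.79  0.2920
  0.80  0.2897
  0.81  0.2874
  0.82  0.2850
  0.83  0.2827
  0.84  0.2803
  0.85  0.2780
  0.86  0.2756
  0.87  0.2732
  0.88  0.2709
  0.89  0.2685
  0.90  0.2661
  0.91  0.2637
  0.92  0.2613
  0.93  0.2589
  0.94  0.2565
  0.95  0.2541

T = 0.5;  σ√T = 0.1626
ln(S/K) + (r + σ²/2)T = ln(135/120) + (0.028 + 0.23²/2)·0.5 = 0.1178 + 0.0272 = 0.1450
d₁ = 0.1450 / 0.1626 = 0.8916 which rounds to 0.89
√T = √0.5 = 0.7071
φ(d₁) = φ(0.89) = 0.2685
vega = S·φ(d₁)·√T = 135·0.2685·0.7071 = 25.6306

25.63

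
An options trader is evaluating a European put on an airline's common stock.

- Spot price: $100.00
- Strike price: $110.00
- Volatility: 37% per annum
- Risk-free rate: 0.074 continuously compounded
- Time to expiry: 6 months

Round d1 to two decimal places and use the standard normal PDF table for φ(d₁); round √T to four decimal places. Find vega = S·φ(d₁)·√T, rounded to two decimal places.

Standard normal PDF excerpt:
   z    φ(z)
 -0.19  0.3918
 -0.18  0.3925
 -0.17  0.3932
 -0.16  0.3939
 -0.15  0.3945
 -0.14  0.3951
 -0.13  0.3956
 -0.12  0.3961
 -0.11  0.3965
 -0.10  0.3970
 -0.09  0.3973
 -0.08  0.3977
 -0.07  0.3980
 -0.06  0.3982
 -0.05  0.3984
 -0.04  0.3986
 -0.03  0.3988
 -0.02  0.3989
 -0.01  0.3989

28.09

σ√T = 0.37·√0.5 = 0.2616
ln(S/K) + (r + σ²/2)T = ln(100/110) + (0.074 + 0.37²/2)·0.5 = -0.0953 + 0.0712 = -0.0241
d₁ = -0.0241 / 0.2616 = -0.0921 ≈ -0.09
√T = √0.5 = 0.7071
φ(d₁) = φ(-0.09) = 0.3973
vega = S·φ(d₁)·√T = 100·0.3973·0.7071 = 28.0931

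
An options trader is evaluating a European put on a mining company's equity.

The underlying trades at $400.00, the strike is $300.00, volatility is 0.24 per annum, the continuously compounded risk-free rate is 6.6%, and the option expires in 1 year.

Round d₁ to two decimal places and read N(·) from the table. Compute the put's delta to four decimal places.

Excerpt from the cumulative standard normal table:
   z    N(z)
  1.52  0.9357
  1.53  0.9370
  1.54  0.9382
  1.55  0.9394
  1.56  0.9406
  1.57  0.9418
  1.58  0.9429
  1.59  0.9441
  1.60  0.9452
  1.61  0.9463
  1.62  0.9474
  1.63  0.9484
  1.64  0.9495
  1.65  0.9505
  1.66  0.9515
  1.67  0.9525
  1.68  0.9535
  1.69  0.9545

-0.0559

σ√T = 0.24 × 1.0000 = 0.2400
d₁ = [ln(400/300) + (0.066 + ½·0.24²)·1] / (σ√T) = (0.2877 + 0.0948) / 0.2400 = 1.5937 which rounds to 1.59
N(d₁) = N(1.59) = 0.9441
Δ_put = N(d₁) − 1 = 0.9441 − 1 = -0.0559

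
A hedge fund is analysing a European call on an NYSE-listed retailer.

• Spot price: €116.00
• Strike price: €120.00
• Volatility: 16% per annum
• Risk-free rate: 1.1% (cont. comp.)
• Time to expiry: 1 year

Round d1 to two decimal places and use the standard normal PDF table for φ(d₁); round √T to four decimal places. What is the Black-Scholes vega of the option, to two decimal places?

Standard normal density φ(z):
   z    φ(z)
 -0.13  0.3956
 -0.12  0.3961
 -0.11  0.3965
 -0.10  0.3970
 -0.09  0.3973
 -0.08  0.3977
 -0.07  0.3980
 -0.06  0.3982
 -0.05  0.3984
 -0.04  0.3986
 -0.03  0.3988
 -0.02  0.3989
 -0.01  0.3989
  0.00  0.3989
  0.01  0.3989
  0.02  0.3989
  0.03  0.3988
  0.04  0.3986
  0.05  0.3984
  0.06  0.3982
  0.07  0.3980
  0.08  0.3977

σ√T = 0.16 × 1.0000 = 0.1600
d₁ = [ln(116/120) + (0.011 + 0.16²/2)·1] / 0.1600 = [-0.0339 + 0.0238] / 0.1600 = -0.0631 ≈ -0.06
√T = √1 = 1.0000
φ(d₁) = φ(-0.06) = 0.3982
vega = S·φ(d₁)·√T = 116·0.3982·1.0000 = 46.1912

46.19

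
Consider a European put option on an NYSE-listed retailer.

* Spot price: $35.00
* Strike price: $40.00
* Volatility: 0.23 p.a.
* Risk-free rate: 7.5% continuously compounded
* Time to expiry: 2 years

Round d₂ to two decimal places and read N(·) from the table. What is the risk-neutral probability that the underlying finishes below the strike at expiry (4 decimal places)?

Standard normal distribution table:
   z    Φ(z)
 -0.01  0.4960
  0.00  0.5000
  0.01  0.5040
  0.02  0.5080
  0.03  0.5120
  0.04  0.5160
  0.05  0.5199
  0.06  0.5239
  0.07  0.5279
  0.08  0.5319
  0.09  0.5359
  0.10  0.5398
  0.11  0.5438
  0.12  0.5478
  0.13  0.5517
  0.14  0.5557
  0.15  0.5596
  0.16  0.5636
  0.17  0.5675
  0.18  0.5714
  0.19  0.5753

σ√T = 0.23 × 1.4142 = 0.3253
ln(S/K) + (r + σ²/2)T = ln(35/40) + (0.075 + 0.23²/2)·2 = -0.1335 + 0.2029 = 0.0694
d₁ = 0.0694 / 0.3253 = 0.2133 which rounds to 0.21
d₂ = d₁ − σ√T = 0.2133 − 0.3253 = -0.1120 which rounds to -0.11
Risk-neutral Pr[S_T < K] = N(−d₂) = N(0.11) = 0.5438

0.5438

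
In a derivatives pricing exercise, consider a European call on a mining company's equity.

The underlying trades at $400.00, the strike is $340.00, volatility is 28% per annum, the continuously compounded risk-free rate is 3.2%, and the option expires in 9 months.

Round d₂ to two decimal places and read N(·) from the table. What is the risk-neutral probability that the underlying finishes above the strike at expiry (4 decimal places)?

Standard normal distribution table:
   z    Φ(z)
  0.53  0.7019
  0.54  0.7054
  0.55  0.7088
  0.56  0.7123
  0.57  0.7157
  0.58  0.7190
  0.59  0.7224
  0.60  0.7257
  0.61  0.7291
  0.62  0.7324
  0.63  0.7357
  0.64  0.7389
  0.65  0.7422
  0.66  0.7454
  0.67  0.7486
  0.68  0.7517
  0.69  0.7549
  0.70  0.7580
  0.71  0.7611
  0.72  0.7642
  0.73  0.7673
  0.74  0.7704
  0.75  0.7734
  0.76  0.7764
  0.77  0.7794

σ√T = 0.28·√0.75 = 0.2425
ln(S/K) + (r + σ²/2)T = ln(400/340) + (0.032 + 0.28²/2)·0.75 = 0.1625 + 0.0534 = 0.2159
d₁ = 0.2159 / 0.2425 = 0.8904 → 0.89
d₂ = d₁ − σ√T = 0.8904 − 0.2425 = 0.6479 → 0.65
Pr(exercise) under Q = N(d₂) = 0.7422

0.7422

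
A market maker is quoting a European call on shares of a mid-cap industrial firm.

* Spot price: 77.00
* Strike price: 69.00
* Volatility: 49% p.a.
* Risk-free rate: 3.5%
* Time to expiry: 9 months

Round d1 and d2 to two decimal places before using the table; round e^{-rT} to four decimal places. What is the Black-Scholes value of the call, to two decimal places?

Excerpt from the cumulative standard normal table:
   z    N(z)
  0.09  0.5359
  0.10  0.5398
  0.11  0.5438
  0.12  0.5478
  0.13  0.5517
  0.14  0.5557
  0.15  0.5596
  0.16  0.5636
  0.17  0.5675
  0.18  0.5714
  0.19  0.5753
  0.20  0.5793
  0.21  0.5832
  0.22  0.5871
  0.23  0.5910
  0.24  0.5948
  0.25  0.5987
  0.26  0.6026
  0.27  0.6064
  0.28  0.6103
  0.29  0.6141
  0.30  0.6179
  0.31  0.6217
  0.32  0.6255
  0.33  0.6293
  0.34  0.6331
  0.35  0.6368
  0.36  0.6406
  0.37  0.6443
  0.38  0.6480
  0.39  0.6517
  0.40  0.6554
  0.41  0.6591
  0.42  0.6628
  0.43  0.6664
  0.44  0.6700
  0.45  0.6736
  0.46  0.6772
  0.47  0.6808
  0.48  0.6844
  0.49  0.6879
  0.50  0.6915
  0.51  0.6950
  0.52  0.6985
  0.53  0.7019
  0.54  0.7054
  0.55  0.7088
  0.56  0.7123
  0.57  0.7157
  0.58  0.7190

17.50

T = 0.75;  σ√T = 0.4244
ln(S/K) + (r + σ²/2)T = ln(77/69) + (0.035 + 0.49²/2)·0.75 = 0.1097 + 0.1163 = 0.2260
d₁ = 0.2260 / 0.4244 = 0.5325 which rounds to 0.53
d₂ = d₁ − σ√T = 0.5325 − 0.4244 = 0.1082 which rounds to 0.11
e^(−rT) = e^(−0.035·0.75) = 0.9741
N(d₁) = N(0.53) = 0.7019;  N(d₂) = N(0.11) = 0.5438
C = 77·0.7019 − 69·0.9741·0.5438 = 54.0463 − 36.5504 = 17.4959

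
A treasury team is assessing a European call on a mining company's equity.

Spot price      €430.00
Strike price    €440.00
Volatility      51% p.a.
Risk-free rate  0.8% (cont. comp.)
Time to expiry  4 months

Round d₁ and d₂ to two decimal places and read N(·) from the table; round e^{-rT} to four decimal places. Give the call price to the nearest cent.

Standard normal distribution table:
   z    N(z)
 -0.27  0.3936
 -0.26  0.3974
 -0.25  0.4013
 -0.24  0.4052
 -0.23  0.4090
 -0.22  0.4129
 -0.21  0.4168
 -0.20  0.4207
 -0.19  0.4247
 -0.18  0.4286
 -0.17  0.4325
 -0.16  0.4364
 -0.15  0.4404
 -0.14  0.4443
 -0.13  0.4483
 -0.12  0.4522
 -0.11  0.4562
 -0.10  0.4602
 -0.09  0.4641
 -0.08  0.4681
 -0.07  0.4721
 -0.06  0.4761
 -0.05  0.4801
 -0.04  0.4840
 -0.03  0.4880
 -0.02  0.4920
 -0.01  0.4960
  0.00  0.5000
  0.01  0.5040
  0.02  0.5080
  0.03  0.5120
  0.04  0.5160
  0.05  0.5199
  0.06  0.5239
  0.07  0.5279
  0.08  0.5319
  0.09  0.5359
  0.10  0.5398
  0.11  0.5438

T = 0.3333;  σ√T = 0.2944
ln(S/K) + (r + σ²/2)T = ln(430/440) + (0.008 + 0.51²/2)·0.3333 = -0.0230 + 0.0460 = 0.0230
d₁ = 0.0230 / 0.2944 = 0.0782 → 0.08
d₂ = d₁ − σ√T = 0.0782 − 0.2944 = -0.2162 → -0.22
exp(−rT) = exp(−0.008·0.3333) = 0.9973
N(d₁) = N(0.08) = 0.5319;  N(d₂) = N(-0.22) = 0.4129
C = 430·0.5319 − 440·0.9973·0.4129 = 228.7170 − 181.1855 = 47.5315

€47.53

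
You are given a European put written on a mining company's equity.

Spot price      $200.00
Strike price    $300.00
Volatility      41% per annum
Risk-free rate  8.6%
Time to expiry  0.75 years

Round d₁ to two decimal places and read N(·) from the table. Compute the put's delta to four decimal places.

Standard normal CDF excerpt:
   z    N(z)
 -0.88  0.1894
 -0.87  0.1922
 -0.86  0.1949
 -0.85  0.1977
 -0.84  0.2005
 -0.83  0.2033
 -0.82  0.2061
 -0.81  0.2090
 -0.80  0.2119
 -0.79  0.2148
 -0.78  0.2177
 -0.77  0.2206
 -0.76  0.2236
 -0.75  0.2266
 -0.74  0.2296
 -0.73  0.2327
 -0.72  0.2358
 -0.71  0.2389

σ√T = 0.41·√0.75 = 0.3551
d₁ = [ln(200/300) + (0.086 + 0.41²/2)·0.75] / 0.3551 = [-0.4055 + 0.1275] / 0.3551 = -0.7827 ⇒ -0.78
N(d₁) = N(-0.78) = 0.2177
Δ_put = N(d₁) − 1 = 0.2177 − 1 = -0.7823

-0.7823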